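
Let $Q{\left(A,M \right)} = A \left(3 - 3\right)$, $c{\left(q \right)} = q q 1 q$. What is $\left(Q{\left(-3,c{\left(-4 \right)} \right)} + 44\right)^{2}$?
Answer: $1936$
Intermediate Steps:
$c{\left(q \right)} = q^{3}$ ($c{\left(q \right)} = q^{2} \cdot 1 q = q^{2} q = q^{3}$)
$Q{\left(A,M \right)} = 0$ ($Q{\left(A,M \right)} = A 0 = 0$)
$\left(Q{\left(-3,c{\left(-4 \right)} \right)} + 44\right)^{2} = \left(0 + 44\right)^{2} = 44^{2} = 1936$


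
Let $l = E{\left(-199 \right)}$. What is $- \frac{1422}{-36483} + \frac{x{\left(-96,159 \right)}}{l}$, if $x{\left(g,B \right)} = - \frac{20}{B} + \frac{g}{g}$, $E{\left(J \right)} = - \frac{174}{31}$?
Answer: $- \frac{39288065}{336446226} \approx -0.11677$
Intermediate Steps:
$E{\left(J \right)} = - \frac{174}{31}$ ($E{\left(J \right)} = \left(-174\right) \frac{1}{31} = - \frac{174}{31}$)
$l = - \frac{174}{31} \approx -5.6129$
$x{\left(g,B \right)} = 1 - \frac{20}{B}$ ($x{\left(g,B \right)} = - \frac{20}{B} + 1 = 1 - \frac{20}{B}$)
$- \frac{1422}{-36483} + \frac{x{\left(-96,159 \right)}}{l} = - \frac{1422}{-36483} + \frac{\frac{1}{159} \left(-20 + 159\right)}{- \frac{174}{31}} = \left(-1422\right) \left(- \frac{1}{36483}\right) + \frac{1}{159} \cdot 139 \left(- \frac{31}{174}\right) = \frac{474}{12161} + \frac{139}{159} \left(- \frac{31}{174}\right) = \frac{474}{12161} - \frac{4309}{27666} = - \frac{39288065}{336446226}$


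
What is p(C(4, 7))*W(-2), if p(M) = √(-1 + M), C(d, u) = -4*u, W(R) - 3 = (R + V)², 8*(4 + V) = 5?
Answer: 2041*I*√29/64 ≈ 171.74*I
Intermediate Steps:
V = -27/8 (V = -4 + (⅛)*5 = -4 + 5/8 = -27/8 ≈ -3.3750)
W(R) = 3 + (-27/8 + R)² (W(R) = 3 + (R - 27/8)² = 3 + (-27/8 + R)²)
p(C(4, 7))*W(-2) = √(-1 - 4*7)*(3 + (-27 + 8*(-2))²/64) = √(-1 - 28)*(3 + (-27 - 16)²/64) = √(-29)*(3 + (1/64)*(-43)²) = (I*√29)*(3 + (1/64)*1849) = (I*√29)*(3 + 1849/64) = (I*√29)*(2041/64) = 2041*I*√29/64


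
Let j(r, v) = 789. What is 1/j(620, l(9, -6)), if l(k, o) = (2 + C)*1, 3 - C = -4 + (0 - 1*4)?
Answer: 1/789 ≈ 0.0012674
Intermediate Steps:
C = 11 (C = 3 - (-4 + (0 - 1*4)) = 3 - (-4 + (0 - 4)) = 3 - (-4 - 4) = 3 - 1*(-8) = 3 + 8 = 11)
l(k, o) = 13 (l(k, o) = (2 + 11)*1 = 13*1 = 13)
1/j(620, l(9, -6)) = 1/789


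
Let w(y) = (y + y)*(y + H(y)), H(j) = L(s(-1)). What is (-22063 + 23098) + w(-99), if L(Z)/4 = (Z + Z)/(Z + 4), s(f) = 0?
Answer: 20637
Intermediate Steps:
L(Z) = 8*Z/(4 + Z) (L(Z) = 4*((Z + Z)/(Z + 4)) = 4*((2*Z)/(4 + Z)) = 4*(2*Z/(4 + Z)) = 8*Z/(4 + Z))
H(j) = 0 (H(j) = 8*0/(4 + 0) = 8*0/4 = 8*0*(1/4) = 0)
w(y) = 2*y**2 (w(y) = (y + y)*(y + 0) = (2*y)*y = 2*y**2)
(-22063 + 23098) + w(-99) = (-22063 + 23098) + 2*(-99)**2 = 1035 + 2*9801 = 1035 + 19602 = 20637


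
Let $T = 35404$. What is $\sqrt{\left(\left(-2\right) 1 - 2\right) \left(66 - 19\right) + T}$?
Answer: $4 \sqrt{2201} \approx 187.66$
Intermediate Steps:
$\sqrt{\left(\left(-2\right) 1 - 2\right) \left(66 - 19\right) + T} = \sqrt{\left(\left(-2\right) 1 - 2\right) \left(66 - 19\right) + 35404} = \sqrt{\left(-2 - 2\right) 47 + 35404} = \sqrt{\left(-4\right) 47 + 35404} = \sqrt{-188 + 35404} = \sqrt{35216} = 4 \sqrt{2201}$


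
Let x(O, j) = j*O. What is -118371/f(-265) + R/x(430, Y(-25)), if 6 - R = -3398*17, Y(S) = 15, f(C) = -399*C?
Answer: 178167649/22733025 ≈ 7.8374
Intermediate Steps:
x(O, j) = O*j
R = 57772 (R = 6 - (-3398)*17 = 6 - 1*(-57766) = 6 + 57766 = 57772)
-118371/f(-265) + R/x(430, Y(-25)) = -118371/((-399*(-265))) + 57772/((430*15)) = -118371/105735 + 57772/6450 = -118371*1/105735 + 57772*(1/6450) = -39457/35245 + 28886/3225 = 178167649/22733025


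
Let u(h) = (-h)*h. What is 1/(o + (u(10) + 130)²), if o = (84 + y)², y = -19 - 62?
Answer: 1/909 ≈ 0.0011001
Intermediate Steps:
u(h) = -h²
y = -81
o = 9 (o = (84 - 81)² = 3² = 9)
1/(o + (u(10) + 130)²) = 1/(9 + (-1*10² + 130)²) = 1/(9 + (-1*100 + 130)²) = 1/(9 + (-100 + 130)²) = 1/(9 + 30²) = 1/(9 + 900) = 1/909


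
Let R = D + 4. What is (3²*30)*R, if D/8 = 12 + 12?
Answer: 52920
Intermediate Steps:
D = 192 (D = 8*(12 + 12) = 8*24 = 192)
R = 196 (R = 192 + 4 = 196)
(3²*30)*R = (3²*30)*196 = (9*30)*196 = 270*196 = 52920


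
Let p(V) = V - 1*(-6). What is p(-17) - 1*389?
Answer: -400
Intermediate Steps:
p(V) = 6 + V (p(V) = V + 6 = 6 + V)
p(-17) - 1*389 = (6 - 17) - 1*389 = -11 - 389 = -400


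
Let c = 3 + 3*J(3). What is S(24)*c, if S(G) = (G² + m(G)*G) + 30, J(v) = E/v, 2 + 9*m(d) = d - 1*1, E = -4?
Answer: -662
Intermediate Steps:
m(d) = -⅓ + d/9 (m(d) = -2/9 + (d - 1*1)/9 = -2/9 + (d - 1)/9 = -2/9 + (-1 + d)/9 = -2/9 + (-⅑ + d/9) = -⅓ + d/9)
J(v) = -4/v
c = -1 (c = 3 + 3*(-4/3) = 3 - 4 = -1)
S(G) = 30 + G² + G*(-⅓ + G/9) (S(G) = (G² + (-⅓ + G/9)*G) + 30 = (G² + G*(-⅓ + G/9)) + 30 = 30 + G² + G*(-⅓ + G/9))
S(24)*c = (30 - ⅓*24 + (10/9)*24²)*(-1) = (30 - 8 + (10/9)*576)*(-1) = (30 - 8 + 640)*(-1) = 662*(-1) = -662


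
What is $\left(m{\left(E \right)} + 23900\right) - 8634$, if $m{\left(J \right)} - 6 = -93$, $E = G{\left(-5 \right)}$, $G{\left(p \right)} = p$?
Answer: $15179$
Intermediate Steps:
$E = -5$
$m{\left(J \right)} = -87$ ($m{\left(J \right)} = 6 - 93 = -87$)
$\left(m{\left(E \right)} + 23900\right) - 8634 = \left(-87 + 23900\right) - 8634 = 23813 - 8634 = 15179$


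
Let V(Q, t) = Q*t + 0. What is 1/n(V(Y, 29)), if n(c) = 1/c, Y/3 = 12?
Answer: 1044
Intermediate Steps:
Y = 36 (Y = 3*12 = 36)
V(Q, t) = Q*t
1/n(V(Y, 29)) = 1/(1/(36*29)) = 1/(1/1044) = 1044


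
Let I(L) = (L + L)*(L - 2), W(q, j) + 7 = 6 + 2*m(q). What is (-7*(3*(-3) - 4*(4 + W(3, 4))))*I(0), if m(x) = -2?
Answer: 0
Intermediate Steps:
W(q, j) = -5 (W(q, j) = -7 + (6 + 2*(-2)) = -7 + (6 - 4) = -7 + 2 = -5)
I(L) = 2*L*(-2 + L) (I(L) = (2*L)*(-2 + L) = 2*L*(-2 + L))
(-7*(3*(-3) - 4*(4 + W(3, 4))))*I(0) = (-7*(3*(-3) - 4*(4 - 5)))*(2*0*(-2 + 0)) = (-7*(-9 - 4*(-1)))*(2*0*(-2)) = -7*(-9 - 1*(-4))*0 = -7*(-9 + 4)*0 = -7*(-5)*0 = 35*0 = 0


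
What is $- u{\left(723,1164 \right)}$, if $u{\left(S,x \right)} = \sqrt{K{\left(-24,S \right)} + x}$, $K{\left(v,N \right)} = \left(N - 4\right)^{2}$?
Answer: $- 25 \sqrt{829} \approx -719.81$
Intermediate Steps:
$K{\left(v,N \right)} = \left(-4 + N\right)^{2}$
$u{\left(S,x \right)} = \sqrt{x + \left(-4 + S\right)^{2}}$ ($u{\left(S,x \right)} = \sqrt{\left(-4 + S\right)^{2} + x} = \sqrt{x + \left(-4 + S\right)^{2}}$)
$- u{\left(723,1164 \right)} = - \sqrt{1164 + \left(-4 + 723\right)^{2}} = - \sqrt{1164 + 719^{2}} = - \sqrt{1164 + 516961} = - \sqrt{518125} = - 25 \sqrt{829}$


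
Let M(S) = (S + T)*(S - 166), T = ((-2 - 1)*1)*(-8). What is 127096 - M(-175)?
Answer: 75605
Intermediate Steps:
T = 24 (T = -3*1*(-8) = -3*(-8) = 24)
M(S) = (-166 + S)*(24 + S) (M(S) = (S + 24)*(S - 166) = (24 + S)*(-166 + S) = (-166 + S)*(24 + S))
127096 - M(-175) = 127096 - (-3984 + (-175)² - 142*(-175)) = 127096 - (-3984 + 30625 + 24850) = 127096 - 1*51491 = 127096 - 51491 = 75605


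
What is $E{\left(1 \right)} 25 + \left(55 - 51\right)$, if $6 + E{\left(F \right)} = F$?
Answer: $-121$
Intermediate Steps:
$E{\left(F \right)} = -6 + F$
$E{\left(1 \right)} 25 + \left(55 - 51\right) = \left(-6 + 1\right) 25 + \left(55 - 51\right) = \left(-5\right) 25 + 4 = -125 + 4 = -121$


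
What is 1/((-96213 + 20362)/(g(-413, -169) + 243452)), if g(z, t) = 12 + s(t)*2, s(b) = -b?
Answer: -243802/75851 ≈ -3.2142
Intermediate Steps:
g(z, t) = 12 - 2*t (g(z, t) = 12 - t*2 = 12 - 2*t)
1/((-96213 + 20362)/(g(-413, -169) + 243452)) = 1/((-96213 + 20362)/((12 - 2*(-169)) + 243452)) = 1/(-75851/((12 + 338) + 243452)) = 1/(-75851/(350 + 243452)) = 1/(-75851/243802) = -243802/75851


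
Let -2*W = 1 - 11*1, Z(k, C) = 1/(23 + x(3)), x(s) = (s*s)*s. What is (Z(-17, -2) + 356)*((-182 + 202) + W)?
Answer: 17801/2 ≈ 8900.5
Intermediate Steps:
x(s) = s³ (x(s) = s²*s = s³)
Z(k, C) = 1/50 (Z(k, C) = 1/(23 + 3³) = 1/(23 + 27) = 1/50)
W = 5 (W = -(1 - 11*1)/2 = -(1 - 11)/2 = -½*(-10) = 5)
(Z(-17, -2) + 356)*((-182 + 202) + W) = (1/50 + 356)*((-182 + 202) + 5) = 17801*(20 + 5)/50 = (17801/50)*25 = 17801/2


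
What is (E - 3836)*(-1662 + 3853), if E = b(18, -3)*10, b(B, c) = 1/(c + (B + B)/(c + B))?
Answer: -25323578/3 ≈ -8.4412e+6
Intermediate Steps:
b(B, c) = 1/(c + 2*B/(B + c)) (b(B, c) = 1/(c + (2*B)/(B + c)) = 1/(c + 2*B/(B + c)))
E = -50/3 (E = ((18 - 3)/((-3)² + 2*18 + 18*(-3)))*10 = (15/(9 + 36 - 54))*10 = (15/(-9))*10 = -⅑*15*10 = -5/3*10 = -50/3 ≈ -16.667)
(E - 3836)*(-1662 + 3853) = (-50/3 - 3836)*(-1662 + 3853) = -11558/3*2191 = -25323578/3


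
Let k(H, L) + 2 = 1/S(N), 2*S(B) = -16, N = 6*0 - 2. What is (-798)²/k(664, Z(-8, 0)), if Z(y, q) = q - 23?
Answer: -5094432/17 ≈ -2.9967e+5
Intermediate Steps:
N = -2 (N = 0 - 2 = -2)
S(B) = -8 (S(B) = (½)*(-16) = -8)
Z(y, q) = -23 + q
k(H, L) = -17/8 (k(H, L) = -2 + 1/(-8) = -2 - ⅛ = -17/8)
(-798)²/k(664, Z(-8, 0)) = (-798)²/(-17/8) = 636804*(-8/17) = -5094432/17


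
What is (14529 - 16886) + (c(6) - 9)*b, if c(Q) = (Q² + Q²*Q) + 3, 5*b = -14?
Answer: -15229/5 ≈ -3045.8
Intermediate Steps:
b = -14/5 (b = (⅕)*(-14) = -14/5 ≈ -2.8000)
c(Q) = 3 + Q² + Q³ (c(Q) = (Q² + Q³) + 3 = 3 + Q² + Q³)
(14529 - 16886) + (c(6) - 9)*b = (14529 - 16886) + ((3 + 6² + 6³) - 9)*(-14/5) = -2357 + ((3 + 36 + 216) - 9)*(-14/5) = -2357 + (255 - 9)*(-14/5) = -2357 + 246*(-14/5) = -2357 - 3444/5 = -15229/5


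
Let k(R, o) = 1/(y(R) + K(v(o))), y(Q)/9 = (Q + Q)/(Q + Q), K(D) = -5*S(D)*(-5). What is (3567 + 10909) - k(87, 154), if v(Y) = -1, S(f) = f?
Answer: 231617/16 ≈ 14476.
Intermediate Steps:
K(D) = 25*D (K(D) = -5*D*(-5) = 25*D)
y(Q) = 9 (y(Q) = 9*((Q + Q)/(Q + Q)) = 9*((2*Q)/((2*Q))) = 9*((2*Q)*(1/(2*Q))) = 9*1 = 9)
k(R, o) = -1/16 (k(R, o) = 1/(9 + 25*(-1)) = 1/(9 - 25) = 1/(-16) = -1/16)
(3567 + 10909) - k(87, 154) = (3567 + 10909) - 1*(-1/16) = 14476 + 1/16 = 231617/16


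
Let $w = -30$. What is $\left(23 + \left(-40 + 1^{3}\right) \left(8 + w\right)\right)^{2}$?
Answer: $776161$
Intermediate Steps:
$\left(23 + \left(-40 + 1^{3}\right) \left(8 + w\right)\right)^{2} = \left(23 + \left(-40 + 1^{3}\right) \left(8 - 30\right)\right)^{2} = \left(23 + \left(-40 + 1\right) \left(-22\right)\right)^{2} = \left(23 - -858\right)^{2} = \left(23 + 858\right)^{2} = 881^{2} = 776161$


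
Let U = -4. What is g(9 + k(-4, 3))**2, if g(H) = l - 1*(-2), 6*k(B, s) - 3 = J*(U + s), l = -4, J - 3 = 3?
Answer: 4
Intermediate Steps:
J = 6 (J = 3 + 3 = 6)
k(B, s) = -7/2 + s (k(B, s) = 1/2 + (6*(-4 + s))/6 = 1/2 + (-24 + 6*s)/6 = 1/2 + (-4 + s) = -7/2 + s)
g(H) = -2 (g(H) = -4 - 1*(-2) = -4 + 2 = -2)
g(9 + k(-4, 3))**2 = (-2)**2 = 4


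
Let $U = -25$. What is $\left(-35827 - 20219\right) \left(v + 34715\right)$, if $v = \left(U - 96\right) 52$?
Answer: $-1592995458$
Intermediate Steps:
$v = -6292$ ($v = \left(-25 - 96\right) 52 = \left(-121\right) 52 = -6292$)
$\left(-35827 - 20219\right) \left(v + 34715\right) = \left(-35827 - 20219\right) \left(-6292 + 34715\right) = \left(-56046\right) 28423 = -1592995458$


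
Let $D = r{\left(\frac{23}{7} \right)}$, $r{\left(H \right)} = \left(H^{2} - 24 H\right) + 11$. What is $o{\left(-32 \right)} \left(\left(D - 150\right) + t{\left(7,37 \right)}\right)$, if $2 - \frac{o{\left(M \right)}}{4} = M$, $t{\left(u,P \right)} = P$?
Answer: $- \frac{1133288}{49} \approx -23128.0$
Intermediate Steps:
$r{\left(H \right)} = 11 + H^{2} - 24 H$
$D = - \frac{2796}{49}$ ($D = 11 + \left(\frac{23}{7}\right)^{2} - 24 \cdot \frac{23}{7} = 11 + \left(23 \cdot \frac{1}{7}\right)^{2} - 24 \cdot 23 \cdot \frac{1}{7} = 11 + \left(\frac{23}{7}\right)^{2} - \frac{552}{7} = 11 + \frac{529}{49} - \frac{552}{7} = - \frac{2796}{49} \approx -57.061$)
$o{\left(M \right)} = 8 - 4 M$
$o{\left(-32 \right)} \left(\left(D - 150\right) + t{\left(7,37 \right)}\right) = \left(8 - -128\right) \left(\left(- \frac{2796}{49} - 150\right) + 37\right) = \left(8 + 128\right) \left(- \frac{10146}{49} + 37\right) = 136 \left(- \frac{8333}{49}\right) = - \frac{1133288}{49}$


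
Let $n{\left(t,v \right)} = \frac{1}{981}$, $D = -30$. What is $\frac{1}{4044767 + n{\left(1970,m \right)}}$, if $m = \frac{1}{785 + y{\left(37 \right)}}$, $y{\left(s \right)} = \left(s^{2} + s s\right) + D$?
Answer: $\frac{981}{3967916428} \approx 2.4723 \cdot 10^{-7}$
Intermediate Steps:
$y{\left(s \right)} = -30 + 2 s^{2}$ ($y{\left(s \right)} = \left(s^{2} + s s\right) - 30 = \left(s^{2} + s^{2}\right) - 30 = 2 s^{2} - 30 = -30 + 2 s^{2}$)
$m = \frac{1}{3493}$ ($m = \frac{1}{785 - \left(30 - 2 \cdot 37^{2}\right)} = \frac{1}{785 + \left(-30 + 2 \cdot 1369\right)} = \frac{1}{785 + \left(-30 + 2738\right)} = \frac{1}{785 + 2708} = \frac{1}{3493} \approx 0.00028629$)
$n{\left(t,v \right)} = \frac{1}{981}$
$\frac{1}{4044767 + n{\left(1970,m \right)}} = \frac{1}{4044767 + \frac{1}{981}} = \frac{1}{\frac{3967916428}{981}} = \frac{981}{3967916428}$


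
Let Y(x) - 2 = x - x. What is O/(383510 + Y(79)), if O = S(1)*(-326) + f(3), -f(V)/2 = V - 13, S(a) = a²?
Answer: -153/191756 ≈ -0.00079789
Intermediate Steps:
f(V) = 26 - 2*V (f(V) = -2*(V - 13) = -2*(-13 + V) = 26 - 2*V)
Y(x) = 2 (Y(x) = 2 + (x - x) = 2 + 0 = 2)
O = -306 (O = 1²*(-326) + (26 - 2*3) = 1*(-326) + (26 - 6) = -326 + 20 = -306)
O/(383510 + Y(79)) = -306/(383510 + 2) = -306/383512 = -306*1/383512 = -153/191756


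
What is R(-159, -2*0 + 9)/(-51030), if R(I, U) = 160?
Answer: -16/5103 ≈ -0.0031354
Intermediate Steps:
R(-159, -2*0 + 9)/(-51030) = 160/(-51030) = 160*(-1/51030) = -16/5103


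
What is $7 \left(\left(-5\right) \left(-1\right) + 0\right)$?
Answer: $35$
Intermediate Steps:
$7 \left(\left(-5\right) \left(-1\right) + 0\right) = 7 \left(5 + 0\right) = 7 \cdot 5 = 35$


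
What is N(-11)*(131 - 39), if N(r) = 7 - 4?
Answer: 276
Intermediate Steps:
N(r) = 3
N(-11)*(131 - 39) = 3*(131 - 39) = 3*92 = 276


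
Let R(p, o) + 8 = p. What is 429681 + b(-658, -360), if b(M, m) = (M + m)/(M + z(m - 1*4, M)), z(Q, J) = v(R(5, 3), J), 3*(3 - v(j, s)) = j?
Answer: 140506196/327 ≈ 4.2968e+5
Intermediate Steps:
R(p, o) = -8 + p
v(j, s) = 3 - j/3
z(Q, J) = 4 (z(Q, J) = 3 - (-8 + 5)/3 = 3 - ⅓*(-3) = 3 + 1 = 4)
b(M, m) = (M + m)/(4 + M) (b(M, m) = (M + m)/(M + 4) = (M + m)/(4 + M))
429681 + b(-658, -360) = 429681 + (-658 - 360)/(4 - 658) = 429681 - 1018/(-654) = 429681 - 1/654*(-1018) = 429681 + 509/327 = 140506196/327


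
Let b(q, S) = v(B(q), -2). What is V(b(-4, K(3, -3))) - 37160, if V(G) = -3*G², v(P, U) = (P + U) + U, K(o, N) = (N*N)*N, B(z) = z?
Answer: -37352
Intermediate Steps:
K(o, N) = N³ (K(o, N) = N²*N = N³)
v(P, U) = P + 2*U
b(q, S) = -4 + q (b(q, S) = q + 2*(-2) = q - 4 = -4 + q)
V(b(-4, K(3, -3))) - 37160 = -3*(-4 - 4)² - 37160 = -3*(-8)² - 37160 = -3*64 - 37160 = -192 - 37160 = -37352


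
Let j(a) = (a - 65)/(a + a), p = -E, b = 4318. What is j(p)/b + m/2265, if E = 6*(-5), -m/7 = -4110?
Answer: 99382031/7824216 ≈ 12.702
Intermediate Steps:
m = 28770 (m = -7*(-4110) = 28770)
E = -30
p = 30 (p = -1*(-30) = 30)
j(a) = (-65 + a)/(2*a) (j(a) = (-65 + a)/((2*a)) = (-65 + a)*(1/(2*a)) = (-65 + a)/(2*a))
j(p)/b + m/2265 = ((½)*(-65 + 30)/30)/4318 + 28770/2265 = ((½)*(1/30)*(-35))*(1/4318) + 28770*(1/2265) = -7/12*1/4318 + 1918/151 = -7/51816 + 1918/151 = 99382031/7824216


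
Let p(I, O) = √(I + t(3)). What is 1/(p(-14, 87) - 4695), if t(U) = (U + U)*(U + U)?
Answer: -4695/22043003 - √22/22043003 ≈ -0.00021321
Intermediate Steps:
t(U) = 4*U² (t(U) = (2*U)*(2*U) = 4*U²)
p(I, O) = √(36 + I) (p(I, O) = √(I + 4*3²) = √(I + 4*9) = √(I + 36) = √(36 + I))
1/(p(-14, 87) - 4695) = 1/(√(36 - 14) - 4695) = 1/(√22 - 4695) = 1/(-4695 + √22)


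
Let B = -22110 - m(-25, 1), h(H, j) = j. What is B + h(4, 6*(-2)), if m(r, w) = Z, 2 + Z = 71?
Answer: -22191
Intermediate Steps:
Z = 69 (Z = -2 + 71 = 69)
m(r, w) = 69
B = -22179 (B = -22110 - 1*69 = -22110 - 69 = -22179)
B + h(4, 6*(-2)) = -22179 + 6*(-2) = -22179 - 12 = -22191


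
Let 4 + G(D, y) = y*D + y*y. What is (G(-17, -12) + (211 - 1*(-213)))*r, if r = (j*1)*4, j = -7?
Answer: -21504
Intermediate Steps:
G(D, y) = -4 + y² + D*y (G(D, y) = -4 + (y*D + y*y) = -4 + (D*y + y²) = -4 + (y² + D*y) = -4 + y² + D*y)
r = -28 (r = -7*1*4 = -7*4 = -28)
(G(-17, -12) + (211 - 1*(-213)))*r = ((-4 + (-12)² - 17*(-12)) + (211 - 1*(-213)))*(-28) = ((-4 + 144 + 204) + (211 + 213))*(-28) = (344 + 424)*(-28) = 768*(-28) = -21504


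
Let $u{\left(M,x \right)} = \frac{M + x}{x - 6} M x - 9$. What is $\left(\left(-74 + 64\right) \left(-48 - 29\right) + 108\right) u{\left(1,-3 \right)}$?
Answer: $- \frac{25462}{3} \approx -8487.3$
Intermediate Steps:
$u{\left(M,x \right)} = -9 + \frac{M x \left(M + x\right)}{-6 + x}$ ($u{\left(M,x \right)} = \frac{M + x}{-6 + x} M x - 9 = \frac{M \left(M + x\right)}{-6 + x} x - 9 = \frac{M x \left(M + x\right)}{-6 + x} - 9 = -9 + \frac{M x \left(M + x\right)}{-6 + x}$)
$\left(\left(-74 + 64\right) \left(-48 - 29\right) + 108\right) u{\left(1,-3 \right)} = \left(\left(-74 + 64\right) \left(-48 - 29\right) + 108\right) \frac{54 - -27 + 1 \left(-3\right)^{2} - 3 \cdot 1^{2}}{-6 - 3} = \left(\left(-10\right) \left(-77\right) + 108\right) \frac{54 + 27 + 1 \cdot 9 - 3}{-9} = \left(770 + 108\right) \left(- \frac{54 + 27 + 9 - 3}{9}\right) = 878 \left(\left(- \frac{1}{9}\right) 87\right) = 878 \left(- \frac{29}{3}\right) = - \frac{25462}{3}$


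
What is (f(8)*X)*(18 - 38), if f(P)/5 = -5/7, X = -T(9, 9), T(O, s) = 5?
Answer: -2500/7 ≈ -357.14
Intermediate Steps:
X = -5 (X = -1*5 = -5)
f(P) = -25/7 (f(P) = 5*(-5/7) = -25/7)
(f(8)*X)*(18 - 38) = (-25/7*(-5))*(18 - 38) = (125/7)*(-20) = -2500/7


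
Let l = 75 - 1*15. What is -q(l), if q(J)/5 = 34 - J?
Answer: 130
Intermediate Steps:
l = 60 (l = 75 - 15 = 60)
q(J) = 170 - 5*J (q(J) = 5*(34 - J) = 170 - 5*J)
-q(l) = -(170 - 5*60) = -(170 - 300) = -1*(-130) = 130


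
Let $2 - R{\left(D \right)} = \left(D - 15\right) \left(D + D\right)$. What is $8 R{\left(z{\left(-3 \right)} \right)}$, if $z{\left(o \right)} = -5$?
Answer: $-1584$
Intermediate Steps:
$R{\left(D \right)} = 2 - 2 D \left(-15 + D\right)$ ($R{\left(D \right)} = 2 - \left(D - 15\right) \left(D + D\right) = 2 - \left(-15 + D\right) 2 D = 2 - 2 D \left(-15 + D\right)$)
$8 R{\left(z{\left(-3 \right)} \right)} = 8 \left(2 - 2 \left(-5\right)^{2} + 30 \left(-5\right)\right) = 8 \left(2 - 50 - 150\right) = 8 \left(-198\right) = -1584$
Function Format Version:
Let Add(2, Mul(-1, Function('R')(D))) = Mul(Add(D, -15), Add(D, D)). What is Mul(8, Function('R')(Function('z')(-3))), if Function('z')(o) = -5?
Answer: -1584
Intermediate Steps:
Function('R')(D) = Add(2, Mul(-2, D, Add(-15, D))) (Function('R')(D) = Add(2, Mul(-1, Mul(Add(D, -15), Add(D, D)))) = Add(2, Mul(-1, Mul(Add(-15, D), Mul(2, D)))) = Add(2, Mul(-1, Mul(2, D, Add(-15, D)))) = Add(2, Mul(-2, D, Add(-15, D))))
Mul(8, Function('R')(Function('z')(-3))) = Mul(8, Add(2, Mul(-2, Pow(-5, 2)), Mul(30, -5))) = Mul(8, Add(2, Mul(-2, 25), -150)) = Mul(8, Add(2, -50, -150)) = Mul(8, -198) = -1584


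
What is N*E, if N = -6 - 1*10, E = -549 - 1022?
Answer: 25136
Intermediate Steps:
E = -1571
N = -16 (N = -6 - 10 = -16)
N*E = -16*(-1571) = 25136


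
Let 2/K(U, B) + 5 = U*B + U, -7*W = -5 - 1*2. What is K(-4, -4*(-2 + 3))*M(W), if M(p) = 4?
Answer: 8/7 ≈ 1.1429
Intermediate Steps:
W = 1 (W = -(-5 - 1*2)/7 = -(-5 - 2)/7 = -⅐*(-7) = 1)
K(U, B) = 2/(-5 + U + B*U) (K(U, B) = 2/(-5 + (U*B + U)) = 2/(-5 + (B*U + U)) = 2/(-5 + (U + B*U)) = 2/(-5 + U + B*U))
K(-4, -4*(-2 + 3))*M(W) = (2/(-5 - 4 - 4*(-2 + 3)*(-4)))*4 = (2/(-5 - 4 - 4*1*(-4)))*4 = (2/(-5 - 4 - 4*(-4)))*4 = (2/(-5 - 4 + 16))*4 = (2/7)*4 = 8/7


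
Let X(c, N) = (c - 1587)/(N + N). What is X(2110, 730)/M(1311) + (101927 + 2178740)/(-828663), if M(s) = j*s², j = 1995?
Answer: -3805763205995542717/1382795101472330700 ≈ -2.7522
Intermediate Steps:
M(s) = 1995*s²
X(c, N) = (-1587 + c)/(2*N) (X(c, N) = (-1587 + c)/((2*N)) = (-1587 + c)*(1/(2*N)) = (-1587 + c)/(2*N))
X(2110, 730)/M(1311) + (101927 + 2178740)/(-828663) = ((½)*(-1587 + 2110)/730)/((1995*1311²)) + (101927 + 2178740)/(-828663) = ((½)*(1/730)*523)/((1995*1718721)) + 2280667*(-1/828663) = (523/1460)/3428848395 - 2280667/828663 = (523/1460)*(1/3428848395) - 2280667/828663 = 523/5006118656700 - 2280667/828663 = -3805763205995542717/1382795101472330700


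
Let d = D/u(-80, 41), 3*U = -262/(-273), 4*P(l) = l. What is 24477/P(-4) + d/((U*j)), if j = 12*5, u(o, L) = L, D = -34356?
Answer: -1317004467/53710 ≈ -24521.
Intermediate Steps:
P(l) = l/4
j = 60
U = 262/819 (U = (-262/(-273))/3 = (-262*(-1/273))/3 = (⅓)*(262/273) = 262/819 ≈ 0.31990)
d = -34356/41 ≈ -837.95
24477/P(-4) + d/((U*j)) = 24477/(((¼)*(-4))) - 34356/(41*((262/819)*60)) = 24477/(-1) - 34356/(41*5240/273) = 24477*(-1) - 34356/41*273/5240 = -24477 - 2344797/53710 = -1317004467/53710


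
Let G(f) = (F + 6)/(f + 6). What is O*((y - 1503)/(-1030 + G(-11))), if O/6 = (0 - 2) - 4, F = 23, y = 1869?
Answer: 65880/5179 ≈ 12.721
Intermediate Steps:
O = -36 (O = 6*((0 - 2) - 4) = 6*(-2 - 4) = 6*(-6) = -36)
G(f) = 29/(6 + f) (G(f) = (23 + 6)/(f + 6) = 29/(6 + f))
O*((y - 1503)/(-1030 + G(-11))) = -36*(1869 - 1503)/(-1030 + 29/(6 - 11)) = -13176/(-1030 + 29/(-5)) = -13176/(-1030 + 29*(-1/5)) = -13176/(-1030 - 29/5) = -13176/(-5179/5) = -13176*(-5)/5179 = -36*(-1830/5179) = 65880/5179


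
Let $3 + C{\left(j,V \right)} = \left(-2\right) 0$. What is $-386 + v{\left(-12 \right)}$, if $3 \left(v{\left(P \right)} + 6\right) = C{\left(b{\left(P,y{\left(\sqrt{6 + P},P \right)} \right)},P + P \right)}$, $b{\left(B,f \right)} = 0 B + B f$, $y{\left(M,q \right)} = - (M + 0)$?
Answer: $-393$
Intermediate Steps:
$y{\left(M,q \right)} = - M$
$b{\left(B,f \right)} = B f$ ($b{\left(B,f \right)} = 0 + B f = B f$)
$C{\left(j,V \right)} = -3$ ($C{\left(j,V \right)} = -3 - 0 = -3 + 0 = -3$)
$v{\left(P \right)} = -7$ ($v{\left(P \right)} = -6 + \frac{1}{3} \left(-3\right) = -6 - 1 = -7$)
$-386 + v{\left(-12 \right)} = -386 - 7 = -393$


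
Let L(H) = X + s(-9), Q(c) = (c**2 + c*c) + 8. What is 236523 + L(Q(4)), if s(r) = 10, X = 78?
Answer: 236611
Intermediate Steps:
Q(c) = 8 + 2*c**2 (Q(c) = (c**2 + c**2) + 8 = 2*c**2 + 8 = 8 + 2*c**2)
L(H) = 88 (L(H) = 78 + 10 = 88)
236523 + L(Q(4)) = 236523 + 88 = 236611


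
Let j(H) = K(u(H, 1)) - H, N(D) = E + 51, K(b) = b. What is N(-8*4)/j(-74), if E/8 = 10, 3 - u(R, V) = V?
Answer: 131/76 ≈ 1.7237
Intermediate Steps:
u(R, V) = 3 - V
E = 80 (E = 8*10 = 80)
N(D) = 131 (N(D) = 80 + 51 = 131)
j(H) = 2 - H (j(H) = (3 - 1*1) - H = (3 - 1) - H = 2 - H)
N(-8*4)/j(-74) = 131/(2 - 1*(-74)) = 131/(2 + 74) = 131/76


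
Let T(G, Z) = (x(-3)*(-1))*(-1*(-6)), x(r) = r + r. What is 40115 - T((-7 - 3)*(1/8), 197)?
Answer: 40079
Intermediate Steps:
x(r) = 2*r
T(G, Z) = 36 (T(G, Z) = ((2*(-3))*(-1))*(-1*(-6)) = -6*(-1)*6 = 6*6 = 36)
40115 - T((-7 - 3)*(1/8), 197) = 40115 - 1*36 = 40115 - 36 = 40079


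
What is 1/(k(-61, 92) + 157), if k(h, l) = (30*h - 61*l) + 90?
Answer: -1/7195 ≈ -0.00013899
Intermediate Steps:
k(h, l) = 90 - 61*l + 30*h (k(h, l) = (-61*l + 30*h) + 90 = 90 - 61*l + 30*h)
1/(k(-61, 92) + 157) = 1/((90 - 61*92 + 30*(-61)) + 157) = 1/((90 - 5612 - 1830) + 157) = 1/(-7352 + 157) = 1/(-7195) = -1/7195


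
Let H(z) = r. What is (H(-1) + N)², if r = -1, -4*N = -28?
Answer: 36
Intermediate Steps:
N = 7 (N = -¼*(-28) = 7)
H(z) = -1
(H(-1) + N)² = (-1 + 7)² = 6² = 36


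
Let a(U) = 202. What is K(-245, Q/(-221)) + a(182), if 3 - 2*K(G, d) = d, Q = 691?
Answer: 45319/221 ≈ 205.06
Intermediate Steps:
K(G, d) = 3/2 - d/2
K(-245, Q/(-221)) + a(182) = (3/2 - 691/(2*(-221))) + 202 = (3/2 - 691*(-1)/(2*221)) + 202 = (3/2 - ½*(-691/221)) + 202 = (3/2 + 691/442) + 202 = 677/221 + 202 = 45319/221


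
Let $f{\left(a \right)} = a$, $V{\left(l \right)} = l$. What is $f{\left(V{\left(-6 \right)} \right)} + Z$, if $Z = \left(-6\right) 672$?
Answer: $-4038$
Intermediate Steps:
$Z = -4032$
$f{\left(V{\left(-6 \right)} \right)} + Z = -6 - 4032 = -4038$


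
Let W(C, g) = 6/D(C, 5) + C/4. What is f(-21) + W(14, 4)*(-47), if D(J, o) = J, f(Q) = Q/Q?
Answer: -2571/14 ≈ -183.64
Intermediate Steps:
f(Q) = 1
W(C, g) = 6/C + C/4
f(-21) + W(14, 4)*(-47) = 1 + (6/14 + (¼)*14)*(-47) = 1 + (6*(1/14) + 7/2)*(-47) = 1 + (3/7 + 7/2)*(-47) = 1 + (55/14)*(-47) = 1 - 2585/14 = -2571/14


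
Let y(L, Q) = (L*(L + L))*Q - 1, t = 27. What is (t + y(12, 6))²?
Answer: 3076516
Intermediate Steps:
y(L, Q) = -1 + 2*Q*L² (y(L, Q) = (L*(2*L))*Q - 1 = (2*L²)*Q - 1 = 2*Q*L² - 1 = -1 + 2*Q*L²)
(t + y(12, 6))² = (27 + (-1 + 2*6*12²))² = (27 + (-1 + 2*6*144))² = (27 + (-1 + 1728))² = (27 + 1727)² = 1754² = 3076516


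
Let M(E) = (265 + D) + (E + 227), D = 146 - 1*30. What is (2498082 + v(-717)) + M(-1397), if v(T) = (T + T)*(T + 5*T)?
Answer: 8666361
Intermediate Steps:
D = 116 (D = 146 - 30 = 116)
M(E) = 608 + E (M(E) = (265 + 116) + (E + 227) = 381 + (227 + E) = 608 + E)
v(T) = 12*T² (v(T) = (2*T)*(6*T) = 12*T²)
(2498082 + v(-717)) + M(-1397) = (2498082 + 12*(-717)²) + (608 - 1397) = (2498082 + 12*514089) - 789 = (2498082 + 6169068) - 789 = 8667150 - 789 = 8666361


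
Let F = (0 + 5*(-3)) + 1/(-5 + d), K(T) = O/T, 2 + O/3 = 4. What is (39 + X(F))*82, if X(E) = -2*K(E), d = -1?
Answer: 296922/91 ≈ 3262.9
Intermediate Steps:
O = 6 (O = -6 + 3*4 = -6 + 12 = 6)
K(T) = 6/T
F = -91/6 (F = (0 + 5*(-3)) + 1/(-5 - 1) = (0 - 15) + 1/(-6) = -15 - ⅙ = -91/6 ≈ -15.167)
X(E) = -12/E
(39 + X(F))*82 = (39 - 12/(-91/6))*82 = (39 - 12*(-6/91))*82 = (39 + 72/91)*82 = (3621/91)*82 = 296922/91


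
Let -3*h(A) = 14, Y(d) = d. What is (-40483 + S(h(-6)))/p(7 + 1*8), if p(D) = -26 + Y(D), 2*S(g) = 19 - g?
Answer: 242827/66 ≈ 3679.2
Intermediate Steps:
h(A) = -14/3 (h(A) = -⅓*14 = -14/3)
S(g) = 19/2 - g/2 (S(g) = (19 - g)/2 = 19/2 - g/2)
p(D) = -26 + D
(-40483 + S(h(-6)))/p(7 + 1*8) = (-40483 + (19/2 - ½*(-14/3)))/(-26 + (7 + 1*8)) = (-40483 + (19/2 + 7/3))/(-26 + (7 + 8)) = (-40483 + 71/6)/(-26 + 15) = -242827/6/(-11) = -242827/6*(-1/11) = 242827/66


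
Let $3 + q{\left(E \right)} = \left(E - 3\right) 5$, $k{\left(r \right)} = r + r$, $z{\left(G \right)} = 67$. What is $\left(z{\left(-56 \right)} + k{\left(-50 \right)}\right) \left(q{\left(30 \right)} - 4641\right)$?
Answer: $148797$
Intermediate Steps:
$k{\left(r \right)} = 2 r$
$q{\left(E \right)} = -18 + 5 E$ ($q{\left(E \right)} = -3 + \left(E - 3\right) 5 = -3 + \left(-3 + E\right) 5 = -3 + \left(-15 + 5 E\right) = -18 + 5 E$)
$\left(z{\left(-56 \right)} + k{\left(-50 \right)}\right) \left(q{\left(30 \right)} - 4641\right) = \left(67 + 2 \left(-50\right)\right) \left(\left(-18 + 5 \cdot 30\right) - 4641\right) = \left(67 - 100\right) \left(\left(-18 + 150\right) - 4641\right) = - 33 \left(132 - 4641\right) = \left(-33\right) \left(-4509\right) = 148797$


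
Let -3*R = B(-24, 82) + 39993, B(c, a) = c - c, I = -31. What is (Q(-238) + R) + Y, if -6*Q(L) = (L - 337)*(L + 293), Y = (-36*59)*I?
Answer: 346703/6 ≈ 57784.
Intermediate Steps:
B(c, a) = 0
Y = 65844 (Y = -36*59*(-31) = -2124*(-31) = 65844)
Q(L) = -(-337 + L)*(293 + L)/6 (Q(L) = -(L - 337)*(L + 293)/6 = -(-337 + L)*(293 + L)/6)
R = -13331 (R = -(0 + 39993)/3 = -1/3*39993 = -13331)
(Q(-238) + R) + Y = ((98741/6 - 1/6*(-238)**2 + (22/3)*(-238)) - 13331) + 65844 = ((98741/6 - 1/6*56644 - 5236/3) - 13331) + 65844 = ((98741/6 - 28322/3 - 5236/3) - 13331) + 65844 = (31625/6 - 13331) + 65844 = -48361/6 + 65844 = 346703/6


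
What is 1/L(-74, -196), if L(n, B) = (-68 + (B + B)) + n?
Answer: -1/534 ≈ -0.0018727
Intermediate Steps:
L(n, B) = -68 + n + 2*B (L(n, B) = (-68 + 2*B) + n = -68 + n + 2*B)
1/L(-74, -196) = 1/(-68 - 74 + 2*(-196)) = 1/(-68 - 74 - 392) = 1/(-534) = -1/534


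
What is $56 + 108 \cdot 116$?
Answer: $12584$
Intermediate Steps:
$56 + 108 \cdot 116 = 56 + 12528 = 12584$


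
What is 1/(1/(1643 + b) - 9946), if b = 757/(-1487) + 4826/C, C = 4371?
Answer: -10682836726/106251487577119 ≈ -0.00010054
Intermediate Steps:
b = 3867415/6499677 (b = 757/(-1487) + 4826/4371 = 757*(-1/1487) + 4826*(1/4371) = -757/1487 + 4826/4371 = 3867415/6499677 ≈ 0.59502)
1/(1/(1643 + b) - 9946) = 1/(1/(1643 + 3867415/6499677) - 9946) = 1/(1/(10682836726/6499677) - 9946) = 1/(6499677/10682836726 - 9946) = 1/(-106251487577119/10682836726) = -10682836726/106251487577119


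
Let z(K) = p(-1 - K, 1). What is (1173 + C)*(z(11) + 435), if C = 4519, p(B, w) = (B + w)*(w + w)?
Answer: 2350796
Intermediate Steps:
p(B, w) = 2*w*(B + w) (p(B, w) = (B + w)*(2*w) = 2*w*(B + w))
z(K) = -2*K (z(K) = 2*1*((-1 - K) + 1) = 2*1*(-K) = -2*K)
(1173 + C)*(z(11) + 435) = (1173 + 4519)*(-2*11 + 435) = 5692*(-22 + 435) = 5692*413 = 2350796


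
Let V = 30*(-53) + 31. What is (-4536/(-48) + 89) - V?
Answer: 3485/2 ≈ 1742.5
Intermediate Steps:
V = -1559 (V = -1590 + 31 = -1559)
(-4536/(-48) + 89) - V = (-4536/(-48) + 89) - 1*(-1559) = (-4536*(-1)/48 + 89) + 1559 = (-42*(-9/4) + 89) + 1559 = (189/2 + 89) + 1559 = 367/2 + 1559 = 3485/2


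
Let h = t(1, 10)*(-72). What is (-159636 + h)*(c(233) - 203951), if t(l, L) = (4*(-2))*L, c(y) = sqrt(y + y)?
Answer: 31383164076 - 153876*sqrt(466) ≈ 3.1380e+10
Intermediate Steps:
c(y) = sqrt(2)*sqrt(y) (c(y) = sqrt(2*y) = sqrt(2)*sqrt(y))
t(l, L) = -8*L
h = 5760 (h = -8*10*(-72) = -80*(-72) = 5760)
(-159636 + h)*(c(233) - 203951) = (-159636 + 5760)*(sqrt(2)*sqrt(233) - 203951) = -153876*(sqrt(466) - 203951) = -153876*(-203951 + sqrt(466)) = 31383164076 - 153876*sqrt(466)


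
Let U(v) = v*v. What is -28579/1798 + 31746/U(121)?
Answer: -32849621/2393138 ≈ -13.727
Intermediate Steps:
U(v) = v²
-28579/1798 + 31746/U(121) = -28579/1798 + 31746/(121²) = -28579*1/1798 + 31746/14641 = -28579/1798 + 31746*(1/14641) = -28579/1798 + 2886/1331 = -32849621/2393138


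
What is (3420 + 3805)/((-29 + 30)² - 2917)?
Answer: -7225/2916 ≈ -2.4777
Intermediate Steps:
(3420 + 3805)/((-29 + 30)² - 2917) = 7225/(1² - 2917) = 7225/(1 - 2917) = 7225/(-2916) = 7225*(-1/2916) = -7225/2916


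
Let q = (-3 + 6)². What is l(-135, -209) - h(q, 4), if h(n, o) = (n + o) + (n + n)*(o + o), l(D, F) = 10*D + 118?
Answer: -1389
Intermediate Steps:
l(D, F) = 118 + 10*D
q = 9 (q = 3² = 9)
h(n, o) = n + o + 4*n*o (h(n, o) = (n + o) + (2*n)*(2*o) = (n + o) + 4*n*o = n + o + 4*n*o)
l(-135, -209) - h(q, 4) = (118 + 10*(-135)) - (9 + 4 + 4*9*4) = (118 - 1350) - (9 + 4 + 144) = -1232 - 1*157 = -1232 - 157 = -1389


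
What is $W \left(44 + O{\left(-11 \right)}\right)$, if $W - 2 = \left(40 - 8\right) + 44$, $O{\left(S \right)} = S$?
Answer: $2574$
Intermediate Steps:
$W = 78$ ($W = 2 + \left(\left(40 - 8\right) + 44\right) = 2 + \left(32 + 44\right) = 2 + 76 = 78$)
$W \left(44 + O{\left(-11 \right)}\right) = 78 \left(44 - 11\right) = 78 \cdot 33 = 2574$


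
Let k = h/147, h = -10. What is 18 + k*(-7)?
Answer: 388/21 ≈ 18.476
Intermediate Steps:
k = -10/147 ≈ -0.068027
18 + k*(-7) = 18 - 10/147*(-7) = 18 + 10/21 = 388/21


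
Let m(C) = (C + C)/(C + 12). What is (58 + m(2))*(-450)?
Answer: -183600/7 ≈ -26229.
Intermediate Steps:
m(C) = 2*C/(12 + C) (m(C) = (2*C)/(12 + C) = 2*C/(12 + C))
(58 + m(2))*(-450) = (58 + 2*2/(12 + 2))*(-450) = (58 + 2*2/14)*(-450) = (58 + 2*2*(1/14))*(-450) = (58 + 2/7)*(-450) = (408/7)*(-450) = -183600/7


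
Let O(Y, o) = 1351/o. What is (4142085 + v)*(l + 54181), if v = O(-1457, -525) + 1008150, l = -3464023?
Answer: -439036970955248/25 ≈ -1.7561e+13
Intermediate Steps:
v = 75611057/75 (v = 1351/(-525) + 1008150 = 1351*(-1/525) + 1008150 = -193/75 + 1008150 = 75611057/75 ≈ 1.0081e+6)
(4142085 + v)*(l + 54181) = (4142085 + 75611057/75)*(-3464023 + 54181) = (386267432/75)*(-3409842) = -439036970955248/25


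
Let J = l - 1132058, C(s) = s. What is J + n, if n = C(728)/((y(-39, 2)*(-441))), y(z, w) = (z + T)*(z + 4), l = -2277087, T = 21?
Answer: -67654482577/19845 ≈ -3.4091e+6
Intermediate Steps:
J = -3409145 (J = -2277087 - 1132058 = -3409145)
y(z, w) = (4 + z)*(21 + z) (y(z, w) = (z + 21)*(z + 4) = (21 + z)*(4 + z) = (4 + z)*(21 + z))
n = -52/19845 (n = 728/(((84 + (-39)² + 25*(-39))*(-441))) = 728/(((84 + 1521 - 975)*(-441))) = 728/((630*(-441))) = 728/(-277830) = 728*(-1/277830) = -52/19845 ≈ -0.0026203)
J + n = -3409145 - 52/19845 = -67654482577/19845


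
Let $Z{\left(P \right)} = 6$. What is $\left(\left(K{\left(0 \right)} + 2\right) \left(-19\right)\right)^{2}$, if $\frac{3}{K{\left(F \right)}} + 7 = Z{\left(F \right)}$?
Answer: $361$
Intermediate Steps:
$K{\left(F \right)} = -3$ ($K{\left(F \right)} = \frac{3}{-7 + 6} = \frac{3}{-1} = 3 \left(-1\right) = -3$)
$\left(\left(K{\left(0 \right)} + 2\right) \left(-19\right)\right)^{2} = \left(\left(-3 + 2\right) \left(-19\right)\right)^{2} = \left(\left(-1\right) \left(-19\right)\right)^{2} = 19^{2} = 361$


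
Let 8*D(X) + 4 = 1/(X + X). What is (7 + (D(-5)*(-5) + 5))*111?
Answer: 25863/16 ≈ 1616.4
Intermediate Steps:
D(X) = -½ + 1/(16*X) (D(X) = -½ + 1/(8*(X + X)) = -½ + 1/(8*((2*X))) = -½ + (1/(2*X))/8 = -½ + 1/(16*X))
(7 + (D(-5)*(-5) + 5))*111 = (7 + (((1/16)*(1 - 8*(-5))/(-5))*(-5) + 5))*111 = (7 + (((1/16)*(-⅕)*(1 + 40))*(-5) + 5))*111 = (7 + (((1/16)*(-⅕)*41)*(-5) + 5))*111 = (7 + (-41/80*(-5) + 5))*111 = (7 + (41/16 + 5))*111 = (7 + 121/16)*111 = (233/16)*111 = 25863/16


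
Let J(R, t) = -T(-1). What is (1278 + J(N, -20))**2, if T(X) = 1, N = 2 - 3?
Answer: 1630729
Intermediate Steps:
N = -1
J(R, t) = -1 (J(R, t) = -1*1 = -1)
(1278 + J(N, -20))**2 = (1278 - 1)**2 = 1277**2 = 1630729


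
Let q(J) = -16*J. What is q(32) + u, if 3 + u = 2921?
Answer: 2406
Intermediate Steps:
u = 2918 (u = -3 + 2921 = 2918)
q(32) + u = -16*32 + 2918 = -512 + 2918 = 2406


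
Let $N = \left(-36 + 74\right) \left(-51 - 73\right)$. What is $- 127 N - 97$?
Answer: $598327$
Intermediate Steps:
$N = -4712$ ($N = 38 \left(-124\right) = -4712$)
$- 127 N - 97 = \left(-127\right) \left(-4712\right) - 97 = 598424 - 97 = 598327$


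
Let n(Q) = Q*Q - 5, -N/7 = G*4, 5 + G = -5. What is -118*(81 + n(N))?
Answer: -9260168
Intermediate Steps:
G = -10 (G = -5 - 5 = -10)
N = 280 (N = -(-70)*4 = -7*(-40) = 280)
n(Q) = -5 + Q² (n(Q) = Q² - 5 = -5 + Q²)
-118*(81 + n(N)) = -118*(81 + (-5 + 280²)) = -118*(81 + (-5 + 78400)) = -118*(81 + 78395) = -118*78476 = -9260168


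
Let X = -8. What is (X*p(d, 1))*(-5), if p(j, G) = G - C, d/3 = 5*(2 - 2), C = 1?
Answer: 0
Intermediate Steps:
d = 0 (d = 3*(5*(2 - 2)) = 3*(5*0) = 3*0 = 0)
p(j, G) = -1 + G (p(j, G) = G - 1*1 = G - 1 = -1 + G)
(X*p(d, 1))*(-5) = -8*(-1 + 1)*(-5) = -8*0*(-5) = 0*(-5) = 0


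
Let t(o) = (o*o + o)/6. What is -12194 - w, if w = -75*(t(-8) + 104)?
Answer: -3694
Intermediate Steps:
t(o) = o/6 + o²/6 (t(o) = (o² + o)*(⅙) = (o + o²)*(⅙) = o/6 + o²/6)
w = -8500 (w = -75*((⅙)*(-8)*(1 - 8) + 104) = -75*((⅙)*(-8)*(-7) + 104) = -75*(28/3 + 104) = -75*340/3 = -8500)
-12194 - w = -12194 - 1*(-8500) = -12194 + 8500 = -3694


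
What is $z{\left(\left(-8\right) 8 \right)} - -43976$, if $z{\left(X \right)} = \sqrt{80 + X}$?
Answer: $43980$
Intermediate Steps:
$z{\left(\left(-8\right) 8 \right)} - -43976 = \sqrt{80 - 64} - -43976 = \sqrt{80 - 64} + 43976 = \sqrt{16} + 43976 = 4 + 43976 = 43980$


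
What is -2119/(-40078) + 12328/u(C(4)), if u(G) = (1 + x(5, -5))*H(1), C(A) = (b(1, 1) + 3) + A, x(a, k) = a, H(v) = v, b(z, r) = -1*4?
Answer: 247047149/120234 ≈ 2054.7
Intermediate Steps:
b(z, r) = -4
C(A) = -1 + A (C(A) = (-4 + 3) + A = -1 + A)
u(G) = 6 (u(G) = (1 + 5)*1 = 6*1 = 6)
-2119/(-40078) + 12328/u(C(4)) = -2119/(-40078) + 12328/6 = -2119*(-1/40078) + 12328*(⅙) = 2119/40078 + 6164/3 = 247047149/120234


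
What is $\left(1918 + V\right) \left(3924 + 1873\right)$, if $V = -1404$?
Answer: $2979658$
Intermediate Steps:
$\left(1918 + V\right) \left(3924 + 1873\right) = \left(1918 - 1404\right) \left(3924 + 1873\right) = 514 \cdot 5797 = 2979658$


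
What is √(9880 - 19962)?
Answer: 71*I*√2 ≈ 100.41*I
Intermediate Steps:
√(9880 - 19962) = √(-10082) = 71*I*√2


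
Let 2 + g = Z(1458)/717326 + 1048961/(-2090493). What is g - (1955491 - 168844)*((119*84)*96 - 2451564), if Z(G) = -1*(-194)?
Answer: 86896022816870644178468/32599238733 ≈ 2.6656e+12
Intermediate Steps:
Z(G) = 194
g = -81547204480/32599238733 (g = -2 + (194/717326 + 1048961/(-2090493)) = -2 + (194*(1/717326) + 1048961*(-1/2090493)) = -2 + (97/358663 - 45607/90891) = -2 - 16348727014/32599238733 = -81547204480/32599238733 ≈ -2.5015)
g - (1955491 - 168844)*((119*84)*96 - 2451564) = -81547204480/32599238733 - (1955491 - 168844)*((119*84)*96 - 2451564) = -81547204480/32599238733 - 1786647*(9996*96 - 2451564) = -81547204480/32599238733 - 1786647*(959616 - 2451564) = -81547204480/32599238733 - 1786647*(-1491948) = -81547204480/32599238733 - 1*(-2665584418356) = -81547204480/32599238733 + 2665584418356 = 86896022816870644178468/32599238733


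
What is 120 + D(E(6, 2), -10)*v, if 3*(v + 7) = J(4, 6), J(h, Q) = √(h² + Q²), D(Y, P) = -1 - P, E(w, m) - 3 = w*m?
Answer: 57 + 6*√13 ≈ 78.633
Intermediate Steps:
E(w, m) = 3 + m*w (E(w, m) = 3 + w*m = 3 + m*w)
J(h, Q) = √(Q² + h²)
v = -7 + 2*√13/3 (v = -7 + √(6² + 4²)/3 = -7 + √(36 + 16)/3 = -7 + √52/3 = -7 + (2*√13)/3 = -7 + 2*√13/3 ≈ -4.5963)
120 + D(E(6, 2), -10)*v = 120 + (-1 - 1*(-10))*(-7 + 2*√13/3) = 120 + (-1 + 10)*(-7 + 2*√13/3) = 120 + 9*(-7 + 2*√13/3) = 120 + (-63 + 6*√13) = 57 + 6*√13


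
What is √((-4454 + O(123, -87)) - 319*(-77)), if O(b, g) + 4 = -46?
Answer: √20059 ≈ 141.63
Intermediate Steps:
O(b, g) = -50 (O(b, g) = -4 - 46 = -50)
√((-4454 + O(123, -87)) - 319*(-77)) = √((-4454 - 50) - 319*(-77)) = √(-4504 + 24563) = √20059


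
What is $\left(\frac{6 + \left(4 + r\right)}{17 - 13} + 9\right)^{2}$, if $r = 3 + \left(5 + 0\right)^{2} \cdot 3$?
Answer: $961$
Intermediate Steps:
$r = 78$ ($r = 3 + 5^{2} \cdot 3 = 3 + 25 \cdot 3 = 3 + 75 = 78$)
$\left(\frac{6 + \left(4 + r\right)}{17 - 13} + 9\right)^{2} = \left(\frac{6 + \left(4 + 78\right)}{17 - 13} + 9\right)^{2} = \left(\frac{6 + 82}{17 - 13} + 9\right)^{2} = \left(\frac{88}{17 - 13} + 9\right)^{2} = \left(\frac{88}{4} + 9\right)^{2} = \left(88 \cdot \frac{1}{4} + 9\right)^{2} = \left(22 + 9\right)^{2} = 31^{2} = 961$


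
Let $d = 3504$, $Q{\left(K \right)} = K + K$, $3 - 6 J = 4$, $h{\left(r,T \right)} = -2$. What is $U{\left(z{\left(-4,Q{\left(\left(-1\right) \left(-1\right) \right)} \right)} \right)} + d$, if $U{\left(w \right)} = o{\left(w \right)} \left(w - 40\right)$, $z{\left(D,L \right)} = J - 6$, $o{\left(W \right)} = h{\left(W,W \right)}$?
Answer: $\frac{10789}{3} \approx 3596.3$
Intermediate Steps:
$J = - \frac{1}{6}$ ($J = \frac{1}{2} - \frac{2}{3} = - \frac{1}{6} \approx -0.16667$)
$o{\left(W \right)} = -2$
$Q{\left(K \right)} = 2 K$
$z{\left(D,L \right)} = - \frac{37}{6}$ ($z{\left(D,L \right)} = - \frac{1}{6} - 6 = - \frac{37}{6}$)
$U{\left(w \right)} = 80 - 2 w$ ($U{\left(w \right)} = - 2 \left(w - 40\right) = - 2 \left(-40 + w\right) = 80 - 2 w$)
$U{\left(z{\left(-4,Q{\left(\left(-1\right) \left(-1\right) \right)} \right)} \right)} + d = \left(80 - - \frac{37}{3}\right) + 3504 = \left(80 + \frac{37}{3}\right) + 3504 = \frac{277}{3} + 3504 = \frac{10789}{3}$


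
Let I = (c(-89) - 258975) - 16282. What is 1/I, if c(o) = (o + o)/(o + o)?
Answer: -1/275256 ≈ -3.6330e-6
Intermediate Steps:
c(o) = 1 (c(o) = (2*o)/((2*o)) = (2*o)*(1/(2*o)) = 1)
I = -275256 (I = (1 - 258975) - 16282 = -258974 - 16282 = -275256)
1/I = 1/(-275256) = -1/275256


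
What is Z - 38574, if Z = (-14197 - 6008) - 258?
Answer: -59037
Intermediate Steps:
Z = -20463 (Z = -20205 - 258 = -20463)
Z - 38574 = -20463 - 38574 = -59037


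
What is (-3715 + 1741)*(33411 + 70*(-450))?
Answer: -3772314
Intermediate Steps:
(-3715 + 1741)*(33411 + 70*(-450)) = -1974*(33411 - 31500) = -1974*1911 = -3772314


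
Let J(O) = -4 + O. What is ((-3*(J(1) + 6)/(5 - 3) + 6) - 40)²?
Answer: 5929/4 ≈ 1482.3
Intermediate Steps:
((-3*(J(1) + 6)/(5 - 3) + 6) - 40)² = ((-3*((-4 + 1) + 6)/(5 - 3) + 6) - 40)² = ((-3*(-3 + 6)/2 + 6) - 40)² = ((-9/2 + 6) - 40)² = (3/2 - 40)² = (-77/2)² = 5929/4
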